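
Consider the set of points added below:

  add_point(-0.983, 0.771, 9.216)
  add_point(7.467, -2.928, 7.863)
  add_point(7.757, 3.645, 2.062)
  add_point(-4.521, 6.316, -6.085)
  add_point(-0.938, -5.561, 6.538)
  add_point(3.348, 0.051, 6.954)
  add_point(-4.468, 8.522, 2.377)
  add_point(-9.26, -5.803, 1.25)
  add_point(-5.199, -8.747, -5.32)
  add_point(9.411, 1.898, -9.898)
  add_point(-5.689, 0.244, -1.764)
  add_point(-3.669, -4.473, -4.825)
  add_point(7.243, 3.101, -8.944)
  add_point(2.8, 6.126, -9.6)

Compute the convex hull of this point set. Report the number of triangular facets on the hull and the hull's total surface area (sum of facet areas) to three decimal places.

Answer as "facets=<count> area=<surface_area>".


Hull vertices (10/14): indices [0, 1, 2, 3, 4, 6, 7, 8, 9, 13].

Area of each hull facet:
  f1: (p0, p6, p7) → 70.3530
  f2: (p3, p6, p7) → 62.9147
  f3: (p4, p0, p7) → 33.0281
  f4: (p4, p1, p0) → 28.9662
  f5: (p2, p1, p9) → 44.8417
  f6: (p2, p0, p6) → 60.2136
  f7: (p2, p1, p0) → 40.2831
  f8: (p8, p3, p7) → 59.6585
  f9: (p8, p4, p7) → 40.7541
  f10: (p8, p1, p9) → 152.6072
  f11: (p8, p4, p1) → 49.5253
  f12: (p13, p3, p6) → 32.2486
  f13: (p13, p2, p9) → 46.6352
  f14: (p13, p2, p6) → 77.6780
  f15: (p13, p8, p9) → 68.2665
  f16: (p13, p8, p3) → 61.2747
Σ area = 929.248

Euler: V−E+F = 10−24+16 = 2.

facets=16 area=929.248


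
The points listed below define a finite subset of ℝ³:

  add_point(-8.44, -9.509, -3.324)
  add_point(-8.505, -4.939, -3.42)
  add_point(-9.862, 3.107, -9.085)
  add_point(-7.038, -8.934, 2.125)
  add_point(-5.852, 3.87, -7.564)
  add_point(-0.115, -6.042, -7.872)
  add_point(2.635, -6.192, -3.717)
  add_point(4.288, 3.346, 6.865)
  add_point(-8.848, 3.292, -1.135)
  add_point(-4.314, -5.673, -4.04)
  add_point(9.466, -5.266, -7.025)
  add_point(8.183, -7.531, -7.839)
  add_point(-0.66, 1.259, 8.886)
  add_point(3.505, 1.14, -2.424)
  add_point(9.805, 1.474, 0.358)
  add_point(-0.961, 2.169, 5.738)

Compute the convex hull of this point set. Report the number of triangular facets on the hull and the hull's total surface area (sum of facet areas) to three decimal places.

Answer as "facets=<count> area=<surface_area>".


Hull vertices (11/16): indices [0, 2, 3, 4, 5, 7, 8, 10, 11, 12, 14].

Per-facet area ½‖(b−a)×(c−a)‖:
  f1: (p11, p12, p14) → 78.9133
  f2: (p7, p12, p14) → 17.1473
  f3: (p3, p11, p0) → 49.0312
  f4: (p3, p11, p12) → 123.9101
  f5: (p10, p11, p2) → 28.6167
  f6: (p10, p11, p14) → 8.2600
  f7: (p5, p0, p2) → 64.1332
  f8: (p5, p11, p2) → 31.0958
  f9: (p5, p11, p0) → 28.2133
  f10: (p4, p7, p14) → 74.7990
  f11: (p4, p10, p2) → 27.3249
  f12: (p4, p10, p14) → 85.3081
  f13: (p8, p7, p12) → 36.7179
  f14: (p8, p3, p12) → 75.5010
  f15: (p8, p4, p2) → 15.4419
  f16: (p8, p4, p7) → 54.3937
  f17: (p8, p0, p2) → 51.1731
  f18: (p8, p3, p0) → 35.5317
Σ area = 885.512

Check V−E+F: 11 − 27 + 18 = 2.

facets=18 area=885.512


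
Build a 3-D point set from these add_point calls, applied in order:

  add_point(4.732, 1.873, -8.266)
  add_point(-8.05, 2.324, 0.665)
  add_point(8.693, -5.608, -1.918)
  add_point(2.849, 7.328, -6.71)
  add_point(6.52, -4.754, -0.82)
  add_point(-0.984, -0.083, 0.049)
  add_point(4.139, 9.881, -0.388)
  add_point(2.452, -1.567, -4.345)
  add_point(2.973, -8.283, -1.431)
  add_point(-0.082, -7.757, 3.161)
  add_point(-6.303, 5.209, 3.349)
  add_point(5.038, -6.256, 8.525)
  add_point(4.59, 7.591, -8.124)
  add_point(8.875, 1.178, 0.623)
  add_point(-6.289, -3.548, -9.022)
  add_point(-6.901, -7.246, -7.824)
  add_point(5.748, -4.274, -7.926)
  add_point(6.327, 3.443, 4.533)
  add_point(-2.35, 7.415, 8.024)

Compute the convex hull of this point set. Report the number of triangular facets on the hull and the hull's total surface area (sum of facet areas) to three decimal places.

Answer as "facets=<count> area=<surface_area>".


facets=28 area=980.334

16 of the 19 inputs are extreme points: [0, 1, 2, 3, 6, 8, 9, 10, 11, 12, 13, 14, 15, 16, 17, 18].

Triangle areas on the boundary:
  f1: (p18, p11, p1) → 81.6140
  f2: (p9, p11, p1) → 45.5046
  f3: (p9, p11, p8) → 20.3802
  f4: (p15, p9, p1) → 72.6914
  f5: (p15, p9, p8) → 32.7051
  f6: (p16, p15, p8) → 47.0721
  f7: (p17, p11, p13) → 27.3661
  f8: (p17, p18, p11) → 53.2695
  f9: (p10, p18, p1) → 5.4824
  f10: (p14, p15, p1) → 22.0989
  f11: (p14, p16, p15) → 23.7646
  f12: (p2, p12, p13) → 41.0015
  f13: (p2, p16, p12) → 39.3700
  f14: (p2, p11, p13) → 38.7060
  f15: (p2, p11, p8) → 32.2426
  f16: (p2, p16, p8) → 20.9760
  f17: (p6, p17, p18) → 40.3883
  f18: (p6, p10, p18) → 35.2474
  f19: (p6, p12, p13) → 39.6036
  f20: (p6, p17, p13) → 21.7661
  f21: (p0, p16, p12) → 2.8435
  f22: (p0, p14, p12) → 31.9543
  f23: (p0, p14, p16) → 36.8005
  f24: (p3, p6, p12) → 7.2333
  f25: (p3, p6, p10) → 41.7441
  f26: (p3, p10, p1) → 29.5614
  f27: (p3, p14, p1) → 74.6627
  f28: (p3, p14, p12) → 14.2833
Σ area = 980.334

Euler characteristic 16−42+28 = 2 ✓


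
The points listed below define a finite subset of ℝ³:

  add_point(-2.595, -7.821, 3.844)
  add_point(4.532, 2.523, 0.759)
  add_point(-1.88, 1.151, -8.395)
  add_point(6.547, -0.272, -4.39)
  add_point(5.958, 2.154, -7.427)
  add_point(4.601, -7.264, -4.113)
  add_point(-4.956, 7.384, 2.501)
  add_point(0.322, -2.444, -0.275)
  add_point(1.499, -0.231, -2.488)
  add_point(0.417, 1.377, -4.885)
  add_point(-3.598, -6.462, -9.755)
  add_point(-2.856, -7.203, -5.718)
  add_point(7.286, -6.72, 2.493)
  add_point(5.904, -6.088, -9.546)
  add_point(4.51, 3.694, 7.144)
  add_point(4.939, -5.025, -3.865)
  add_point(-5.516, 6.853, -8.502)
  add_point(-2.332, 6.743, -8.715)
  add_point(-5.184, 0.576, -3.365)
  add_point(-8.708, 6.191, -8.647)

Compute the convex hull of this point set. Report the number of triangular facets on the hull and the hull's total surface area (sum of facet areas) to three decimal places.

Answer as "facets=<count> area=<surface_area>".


facets=22 area=883.544

Extreme-point indices: [0, 3, 4, 5, 6, 10, 11, 12, 13, 14, 16, 17, 19] — 13 of 20 on the boundary.

Facet areas (half cross-product norm):
  f1: (p14, p0, p12) → 57.8285
  f2: (p10, p0, p19) → 93.7358
  f3: (p17, p10, p19) → 41.8895
  f4: (p6, p0, p19) → 91.2615
  f5: (p6, p14, p0) → 75.1596
  f6: (p6, p17, p14) → 63.2234
  f7: (p5, p0, p12) → 34.7037
  f8: (p16, p17, p19) → 1.3569
  f9: (p16, p6, p19) → 17.8992
  f10: (p16, p6, p17) → 17.6068
  f11: (p11, p10, p0) → 3.7961
  f12: (p11, p5, p0) → 35.5174
  f13: (p11, p5, p10) → 14.7215
  f14: (p13, p17, p10) → 62.6961
  f15: (p13, p5, p10) → 26.5173
  f16: (p13, p5, p12) → 12.8357
  f17: (p4, p13, p17) → 36.8179
  f18: (p4, p17, p14) → 70.3969
  f19: (p3, p14, p12) → 52.3187
  f20: (p3, p4, p14) → 21.0794
  f21: (p3, p13, p12) → 36.8825
  f22: (p3, p4, p13) → 15.3000
Σ area = 883.544

Euler characteristic 13−33+22 = 2 ✓


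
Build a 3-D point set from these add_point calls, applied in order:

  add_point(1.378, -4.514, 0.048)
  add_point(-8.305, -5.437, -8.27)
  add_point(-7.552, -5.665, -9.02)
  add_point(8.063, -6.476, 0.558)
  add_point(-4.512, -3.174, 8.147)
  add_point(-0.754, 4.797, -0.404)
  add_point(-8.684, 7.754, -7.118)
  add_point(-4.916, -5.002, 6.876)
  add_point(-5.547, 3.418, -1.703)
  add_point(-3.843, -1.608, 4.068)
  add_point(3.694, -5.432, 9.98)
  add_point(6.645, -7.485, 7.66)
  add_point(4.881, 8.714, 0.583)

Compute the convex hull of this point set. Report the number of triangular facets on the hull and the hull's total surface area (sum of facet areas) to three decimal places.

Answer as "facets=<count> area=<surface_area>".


facets=14 area=856.482

Points on the hull: [1, 2, 3, 4, 6, 7, 10, 11, 12] (9 of 13).

Area of each hull facet:
  f1: (p2, p12, p6) → 106.0988
  f2: (p2, p12, p3) → 138.8960
  f3: (p2, p1, p6) → 6.8928
  f4: (p4, p12, p6) → 126.0417
  f5: (p4, p10, p12) → 71.4374
  f6: (p11, p2, p3) → 62.8414
  f7: (p11, p12, p3) → 56.4913
  f8: (p11, p10, p12) → 36.3710
  f9: (p7, p2, p1) → 7.1676
  f10: (p7, p11, p2) → 93.2986
  f11: (p7, p1, p6) → 102.2530
  f12: (p7, p4, p6) → 21.7513
  f13: (p7, p4, p10) → 9.8208
  f14: (p7, p11, p10) → 17.1200
Σ area = 856.482

Check V−E+F: 9 − 21 + 14 = 2.


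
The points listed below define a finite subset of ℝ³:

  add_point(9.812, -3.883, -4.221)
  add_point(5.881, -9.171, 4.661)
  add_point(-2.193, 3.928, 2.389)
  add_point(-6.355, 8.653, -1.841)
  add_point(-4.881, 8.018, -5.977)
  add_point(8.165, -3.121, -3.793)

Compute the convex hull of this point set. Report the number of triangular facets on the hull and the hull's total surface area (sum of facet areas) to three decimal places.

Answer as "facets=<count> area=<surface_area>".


Points on the hull: [0, 1, 2, 3, 4, 5] (6 of 6).

Area of each hull facet:
  f1: (p4, p0, p3) → 40.6682
  f2: (p4, p1, p3) → 50.0646
  f3: (p2, p0, p3) → 52.0744
  f4: (p2, p1, p3) → 26.8029
  f5: (p2, p1, p0) → 81.0243
  f6: (p5, p1, p0) → 9.8256
  f7: (p5, p4, p0) → 7.0053
  f8: (p5, p4, p1) → 87.6587
Σ area = 355.124

Euler characteristic 6−12+8 = 2 ✓

facets=8 area=355.124


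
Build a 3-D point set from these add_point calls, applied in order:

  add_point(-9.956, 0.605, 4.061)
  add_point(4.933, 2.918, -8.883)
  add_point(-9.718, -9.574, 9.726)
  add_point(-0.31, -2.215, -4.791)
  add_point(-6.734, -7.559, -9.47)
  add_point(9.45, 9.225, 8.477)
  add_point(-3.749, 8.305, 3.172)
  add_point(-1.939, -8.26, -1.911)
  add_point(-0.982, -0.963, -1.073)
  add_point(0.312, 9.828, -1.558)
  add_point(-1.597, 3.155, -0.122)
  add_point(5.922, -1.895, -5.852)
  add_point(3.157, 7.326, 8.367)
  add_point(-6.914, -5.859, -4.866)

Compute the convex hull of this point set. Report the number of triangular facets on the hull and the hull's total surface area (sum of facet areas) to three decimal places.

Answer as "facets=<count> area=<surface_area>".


facets=16 area=1091.404

10 of the 14 inputs are extreme points: [0, 1, 2, 4, 5, 6, 7, 9, 11, 12].

Per-facet area ½‖(b−a)×(c−a)‖:
  f1: (p4, p2, p0) → 93.8910
  f2: (p9, p4, p0) → 118.9757
  f3: (p12, p2, p0) → 87.0650
  f4: (p12, p2, p5) → 41.3129
  f5: (p6, p9, p5) → 43.2266
  f6: (p6, p12, p5) → 19.3047
  f7: (p6, p9, p0) → 24.3344
  f8: (p6, p12, p0) → 40.3595
  f9: (p7, p4, p2) → 57.6079
  f10: (p7, p11, p4) → 48.7048
  f11: (p7, p2, p5) → 163.7913
  f12: (p7, p11, p5) → 98.0632
  f13: (p1, p9, p4) → 86.1795
  f14: (p1, p11, p4) → 41.3216
  f15: (p1, p9, p5) → 74.0303
  f16: (p1, p11, p5) → 53.2354
Σ area = 1091.404

Check V−E+F: 10 − 24 + 16 = 2.


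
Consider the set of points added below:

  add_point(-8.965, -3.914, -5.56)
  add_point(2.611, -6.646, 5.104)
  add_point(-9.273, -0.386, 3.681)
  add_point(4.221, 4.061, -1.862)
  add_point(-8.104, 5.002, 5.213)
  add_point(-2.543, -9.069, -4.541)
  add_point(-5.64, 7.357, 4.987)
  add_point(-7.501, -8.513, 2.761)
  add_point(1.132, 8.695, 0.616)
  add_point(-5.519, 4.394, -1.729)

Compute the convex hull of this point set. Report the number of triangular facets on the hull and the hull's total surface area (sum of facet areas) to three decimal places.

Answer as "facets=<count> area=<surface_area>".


facets=16 area=622.782

Points on the hull: [0, 1, 2, 3, 4, 5, 6, 7, 8, 9] (10 of 10).

Per-facet area ½‖(b−a)×(c−a)‖:
  f1: (p0, p5, p3) → 61.3427
  f2: (p1, p5, p3) → 70.1971
  f3: (p7, p1, p5) → 43.8060
  f4: (p7, p0, p2) → 36.8655
  f5: (p7, p0, p5) → 34.0650
  f6: (p4, p0, p2) → 23.0795
  f7: (p4, p6, p1) → 27.0274
  f8: (p4, p7, p2) → 10.4085
  f9: (p4, p7, p1) → 71.4257
  f10: (p9, p0, p3) → 45.1714
  f11: (p9, p4, p0) → 34.5066
  f12: (p9, p4, p6) → 12.2706
  f13: (p8, p9, p3) → 25.0415
  f14: (p8, p9, p6) → 26.9771
  f15: (p8, p1, p3) → 36.7736
  f16: (p8, p6, p1) → 63.8234
Σ area = 622.782

Check V−E+F: 10 − 24 + 16 = 2.


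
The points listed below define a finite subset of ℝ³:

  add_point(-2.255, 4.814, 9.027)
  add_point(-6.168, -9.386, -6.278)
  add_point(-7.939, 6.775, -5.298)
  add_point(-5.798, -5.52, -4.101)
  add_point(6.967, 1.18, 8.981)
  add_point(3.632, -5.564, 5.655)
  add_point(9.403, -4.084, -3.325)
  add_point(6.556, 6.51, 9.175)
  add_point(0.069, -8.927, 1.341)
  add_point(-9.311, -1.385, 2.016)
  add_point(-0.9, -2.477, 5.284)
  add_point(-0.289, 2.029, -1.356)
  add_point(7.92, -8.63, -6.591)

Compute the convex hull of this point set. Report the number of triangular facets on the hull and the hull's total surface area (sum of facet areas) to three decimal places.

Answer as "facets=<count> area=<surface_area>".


Points on the hull: [0, 1, 2, 4, 5, 6, 7, 8, 9, 12] (10 of 13).

Area of each hull facet:
  f1: (p2, p7, p6) → 155.9998
  f2: (p0, p5, p9) → 68.8503
  f3: (p0, p2, p9) → 64.5622
  f4: (p0, p2, p7) → 65.2845
  f5: (p4, p7, p6) → 32.8152
  f6: (p4, p0, p7) → 23.8474
  f7: (p4, p0, p5) → 40.6549
  f8: (p12, p4, p6) → 25.2232
  f9: (p12, p4, p5) → 49.5195
  f10: (p12, p2, p6) → 58.8924
  f11: (p1, p12, p2) → 114.7357
  f12: (p1, p2, p9) → 65.9585
  f13: (p8, p12, p5) → 36.3462
  f14: (p8, p1, p12) → 54.7310
  f15: (p8, p5, p9) → 39.2634
  f16: (p8, p1, p9) → 53.9203
Σ area = 950.605

Euler: V−E+F = 10−24+16 = 2.

facets=16 area=950.605


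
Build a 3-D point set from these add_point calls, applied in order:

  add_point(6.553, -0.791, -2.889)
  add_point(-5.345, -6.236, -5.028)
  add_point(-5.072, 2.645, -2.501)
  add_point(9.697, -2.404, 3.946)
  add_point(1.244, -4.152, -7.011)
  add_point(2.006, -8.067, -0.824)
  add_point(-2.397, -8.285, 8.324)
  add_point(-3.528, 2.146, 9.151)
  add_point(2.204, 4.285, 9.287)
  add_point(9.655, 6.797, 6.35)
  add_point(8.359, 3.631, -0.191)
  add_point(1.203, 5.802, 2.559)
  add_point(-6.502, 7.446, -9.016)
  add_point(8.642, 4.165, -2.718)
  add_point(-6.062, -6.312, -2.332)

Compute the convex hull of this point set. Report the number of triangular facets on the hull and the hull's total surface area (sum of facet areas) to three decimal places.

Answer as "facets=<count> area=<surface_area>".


facets=20 area=944.973

Hull vertices (12/15): indices [0, 1, 3, 4, 5, 6, 7, 8, 9, 12, 13, 14].

Facet areas (half cross-product norm):
  f1: (p9, p8, p12) → 86.0753
  f2: (p9, p6, p3) → 63.7059
  f3: (p9, p8, p6) → 46.6799
  f4: (p7, p8, p12) → 58.4725
  f5: (p7, p8, p6) → 31.2015
  f6: (p1, p4, p12) → 49.3412
  f7: (p5, p6, p3) → 54.0372
  f8: (p5, p4, p3) → 38.7350
  f9: (p5, p1, p6) → 43.8702
  f10: (p5, p1, p4) → 25.3158
  f11: (p13, p4, p12) → 82.6509
  f12: (p13, p9, p12) → 72.7288
  f13: (p13, p9, p3) → 38.8665
  f14: (p14, p7, p6) → 59.6735
  f15: (p14, p1, p6) → 9.0856
  f16: (p14, p7, p12) → 109.1413
  f17: (p14, p1, p12) → 19.1838
  f18: (p0, p4, p3) → 21.1398
  f19: (p0, p13, p3) → 20.7013
  f20: (p0, p13, p4) → 14.3669
Σ area = 944.973

Check V−E+F: 12 − 30 + 20 = 2.


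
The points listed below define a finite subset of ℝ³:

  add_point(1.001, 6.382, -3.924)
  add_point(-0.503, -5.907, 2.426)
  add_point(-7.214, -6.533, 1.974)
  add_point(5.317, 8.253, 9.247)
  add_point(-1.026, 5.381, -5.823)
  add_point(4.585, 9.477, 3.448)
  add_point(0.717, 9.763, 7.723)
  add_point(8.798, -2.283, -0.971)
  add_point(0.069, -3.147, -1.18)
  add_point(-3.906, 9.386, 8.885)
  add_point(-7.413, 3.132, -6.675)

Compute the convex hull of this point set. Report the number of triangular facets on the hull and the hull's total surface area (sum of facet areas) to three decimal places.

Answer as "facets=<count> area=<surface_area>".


facets=18 area=726.711

Extreme-point indices: [0, 1, 2, 3, 4, 5, 6, 7, 8, 9, 10] — 11 of 11 on the boundary.

Area of each hull facet:
  f1: (p9, p2, p10) → 104.6278
  f2: (p8, p7, p10) → 38.5498
  f3: (p8, p2, p10) → 47.6939
  f4: (p8, p2, p7) → 18.6889
  f5: (p1, p2, p7) → 16.4729
  f6: (p4, p7, p10) → 38.2856
  f7: (p4, p0, p7) → 16.5692
  f8: (p4, p9, p10) → 52.9138
  f9: (p5, p0, p7) → 51.4210
  f10: (p5, p9, p6) → 7.8205
  f11: (p5, p4, p9) → 58.3933
  f12: (p5, p4, p0) → 4.3498
  f13: (p3, p5, p7) → 39.3542
  f14: (p3, p5, p6) → 13.4282
  f15: (p3, p1, p7) → 78.2015
  f16: (p3, p9, p6) → 7.5972
  f17: (p3, p9, p2) → 81.8036
  f18: (p3, p1, p2) → 50.5400
Σ area = 726.711

Euler: V−E+F = 11−27+18 = 2.


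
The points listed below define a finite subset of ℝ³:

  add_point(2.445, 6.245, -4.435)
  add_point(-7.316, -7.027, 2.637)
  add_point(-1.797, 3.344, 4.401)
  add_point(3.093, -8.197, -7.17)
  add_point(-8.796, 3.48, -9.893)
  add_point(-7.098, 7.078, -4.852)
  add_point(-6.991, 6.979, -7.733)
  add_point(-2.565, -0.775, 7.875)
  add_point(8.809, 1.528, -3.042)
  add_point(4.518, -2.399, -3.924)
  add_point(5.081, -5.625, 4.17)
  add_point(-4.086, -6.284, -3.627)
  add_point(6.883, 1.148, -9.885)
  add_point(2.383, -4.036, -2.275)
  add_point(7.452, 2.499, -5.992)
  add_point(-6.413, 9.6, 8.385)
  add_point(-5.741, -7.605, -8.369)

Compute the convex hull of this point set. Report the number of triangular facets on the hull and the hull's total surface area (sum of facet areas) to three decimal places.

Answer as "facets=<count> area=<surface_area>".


facets=22 area=1042.335

Hull vertices (13/17): indices [0, 1, 3, 4, 5, 6, 7, 8, 10, 12, 14, 15, 16].

Facet areas (half cross-product norm):
  f1: (p1, p15, p4) → 135.4497
  f2: (p12, p3, p8) → 36.9720
  f3: (p16, p1, p4) → 64.5059
  f4: (p16, p1, p3) → 49.7324
  f5: (p16, p12, p4) → 84.2069
  f6: (p16, p12, p3) → 44.9905
  f7: (p10, p3, p8) → 57.3573
  f8: (p10, p1, p3) → 70.5431
  f9: (p10, p15, p8) → 104.1804
  f10: (p6, p12, p4) → 34.1354
  f11: (p0, p15, p8) → 58.0591
  f12: (p0, p6, p15) → 76.8229
  f13: (p0, p6, p12) → 41.2546
  f14: (p7, p1, p15) → 46.1163
  f15: (p7, p10, p15) → 35.6405
  f16: (p7, p10, p1) → 45.6832
  f17: (p5, p15, p4) → 19.9006
  f18: (p5, p6, p4) → 5.6382
  f19: (p5, p6, p15) → 3.4305
  f20: (p14, p12, p8) → 4.4437
  f21: (p14, p0, p8) → 10.5228
  f22: (p14, p0, p12) → 12.7490
Σ area = 1042.335

Euler: V−E+F = 13−33+22 = 2.


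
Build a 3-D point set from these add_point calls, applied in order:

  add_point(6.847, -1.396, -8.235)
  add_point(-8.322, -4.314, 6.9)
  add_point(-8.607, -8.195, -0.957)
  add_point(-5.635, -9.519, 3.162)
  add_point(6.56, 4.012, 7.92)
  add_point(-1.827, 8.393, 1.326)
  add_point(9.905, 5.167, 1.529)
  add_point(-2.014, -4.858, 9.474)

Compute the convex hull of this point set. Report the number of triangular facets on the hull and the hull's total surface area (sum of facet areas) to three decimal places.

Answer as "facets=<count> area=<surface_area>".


facets=12 area=750.282

8 of the 8 inputs are extreme points: [0, 1, 2, 3, 4, 5, 6, 7].

Triangle areas on the boundary:
  f1: (p0, p5, p2) → 132.2235
  f2: (p0, p5, p6) → 73.4899
  f3: (p0, p7, p6) → 105.5459
  f4: (p1, p5, p2) → 67.0636
  f5: (p4, p5, p6) → 41.0248
  f6: (p4, p7, p6) → 38.2884
  f7: (p4, p1, p5) → 86.2866
  f8: (p4, p1, p7) → 35.9637
  f9: (p3, p0, p2) → 48.1271
  f10: (p3, p0, p7) → 80.8373
  f11: (p3, p1, p2) → 18.2350
  f12: (p3, p1, p7) → 23.1963
Σ area = 750.282

Check V−E+F: 8 − 18 + 12 = 2.


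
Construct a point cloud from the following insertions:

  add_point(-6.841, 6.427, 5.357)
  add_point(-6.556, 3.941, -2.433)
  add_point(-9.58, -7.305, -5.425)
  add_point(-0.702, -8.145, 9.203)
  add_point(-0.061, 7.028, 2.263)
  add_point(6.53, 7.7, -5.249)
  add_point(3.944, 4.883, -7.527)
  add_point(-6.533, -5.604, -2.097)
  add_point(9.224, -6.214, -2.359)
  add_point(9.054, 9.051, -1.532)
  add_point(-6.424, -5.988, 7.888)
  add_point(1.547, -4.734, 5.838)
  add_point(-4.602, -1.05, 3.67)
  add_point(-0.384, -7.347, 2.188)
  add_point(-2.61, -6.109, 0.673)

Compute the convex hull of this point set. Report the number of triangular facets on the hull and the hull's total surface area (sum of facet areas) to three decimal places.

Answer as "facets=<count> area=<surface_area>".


facets=14 area=958.019

Extreme-point indices: [0, 1, 2, 3, 5, 6, 8, 9, 10] — 9 of 15 on the boundary.

Facet areas (half cross-product norm):
  f1: (p3, p8, p2) → 124.9199
  f2: (p3, p9, p8) → 117.0613
  f3: (p0, p3, p9) → 141.6157
  f4: (p6, p8, p2) → 116.3100
  f5: (p10, p3, p2) → 39.7513
  f6: (p10, p0, p2) → 86.6245
  f7: (p10, p0, p3) → 36.1654
  f8: (p5, p9, p8) → 33.9246
  f9: (p5, p6, p8) → 29.5262
  f10: (p5, p0, p9) → 40.0982
  f11: (p1, p5, p0) → 56.2903
  f12: (p1, p5, p6) → 24.4164
  f13: (p1, p0, p2) → 42.2426
  f14: (p1, p6, p2) → 69.0720
Σ area = 958.019

Check V−E+F: 9 − 21 + 14 = 2.


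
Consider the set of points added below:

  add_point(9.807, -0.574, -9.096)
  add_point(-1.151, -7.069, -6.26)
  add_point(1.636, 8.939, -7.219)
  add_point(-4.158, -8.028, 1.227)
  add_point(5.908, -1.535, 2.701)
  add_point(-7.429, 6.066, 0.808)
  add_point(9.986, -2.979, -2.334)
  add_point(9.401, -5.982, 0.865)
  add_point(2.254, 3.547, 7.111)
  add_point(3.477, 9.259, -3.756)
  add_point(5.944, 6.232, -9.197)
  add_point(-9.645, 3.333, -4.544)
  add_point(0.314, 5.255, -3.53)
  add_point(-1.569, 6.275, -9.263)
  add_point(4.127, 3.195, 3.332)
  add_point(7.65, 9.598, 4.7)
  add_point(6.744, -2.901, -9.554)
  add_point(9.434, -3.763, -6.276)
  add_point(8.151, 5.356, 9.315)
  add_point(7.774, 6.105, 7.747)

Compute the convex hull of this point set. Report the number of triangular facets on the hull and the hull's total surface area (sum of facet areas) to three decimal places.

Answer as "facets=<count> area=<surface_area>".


16 of the 20 inputs are extreme points: [0, 1, 2, 3, 5, 6, 7, 8, 9, 10, 11, 13, 15, 16, 17, 18].

Area of each hull facet:
  f1: (p5, p3, p11) → 44.0242
  f2: (p0, p15, p6) → 51.7169
  f3: (p0, p10, p15) → 55.8563
  f4: (p18, p5, p15) → 49.9316
  f5: (p18, p7, p3) → 97.3495
  f6: (p18, p15, p6) → 44.5554
  f7: (p18, p7, p6) → 31.2608
  f8: (p2, p5, p11) → 39.1388
  f9: (p1, p7, p3) → 50.8842
  f10: (p1, p3, p11) → 53.1347
  f11: (p8, p5, p3) → 78.1393
  f12: (p8, p18, p3) → 31.0410
  f13: (p8, p18, p5) → 19.9113
  f14: (p9, p5, p15) → 57.6366
  f15: (p9, p2, p5) → 23.9481
  f16: (p9, p10, p15) → 25.7077
  f17: (p9, p2, p10) → 10.7397
  f18: (p17, p1, p7) → 41.2784
  f19: (p17, p7, p6) → 7.4803
  f20: (p17, p0, p6) → 7.5800
  f21: (p13, p1, p11) → 62.2465
  f22: (p13, p2, p11) → 19.3133
  f23: (p13, p2, p10) → 12.6052
  f24: (p16, p13, p1) → 57.1984
  f25: (p16, p17, p0) → 7.4358
  f26: (p16, p17, p1) → 20.3020
  f27: (p16, p0, p10) → 15.0296
  f28: (p16, p13, p10) → 34.3196
Σ area = 1049.765

Check V−E+F: 16 − 42 + 28 = 2.

facets=28 area=1049.765


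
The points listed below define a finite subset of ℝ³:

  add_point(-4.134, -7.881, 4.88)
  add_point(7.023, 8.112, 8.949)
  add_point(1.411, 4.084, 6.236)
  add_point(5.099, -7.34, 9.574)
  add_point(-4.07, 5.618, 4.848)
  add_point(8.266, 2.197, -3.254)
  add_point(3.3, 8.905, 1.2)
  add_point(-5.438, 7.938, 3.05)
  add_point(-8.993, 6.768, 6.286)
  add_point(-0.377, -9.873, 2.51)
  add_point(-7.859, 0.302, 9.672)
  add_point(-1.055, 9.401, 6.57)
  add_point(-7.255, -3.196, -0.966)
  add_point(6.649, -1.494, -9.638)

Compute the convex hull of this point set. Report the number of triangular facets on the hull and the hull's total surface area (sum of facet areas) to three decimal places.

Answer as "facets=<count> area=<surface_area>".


facets=20 area=994.640

Hull vertices (12/14): indices [0, 1, 3, 5, 6, 7, 8, 9, 10, 11, 12, 13].

Triangle areas on the boundary:
  f1: (p12, p13, p9) → 79.5155
  f2: (p12, p7, p8) → 29.4449
  f3: (p12, p7, p13) → 98.5299
  f4: (p10, p1, p8) → 59.4537
  f5: (p10, p12, p8) → 40.9273
  f6: (p3, p1, p5) → 97.9974
  f7: (p3, p13, p5) → 57.8921
  f8: (p3, p13, p9) → 74.7888
  f9: (p3, p10, p1) → 107.5839
  f10: (p6, p1, p5) → 40.4850
  f11: (p6, p13, p5) → 27.6631
  f12: (p6, p7, p13) → 66.2804
  f13: (p0, p3, p9) → 22.6048
  f14: (p0, p3, p10) → 52.7031
  f15: (p0, p12, p9) → 19.4238
  f16: (p0, p10, p12) → 39.8595
  f17: (p11, p6, p1) → 27.1852
  f18: (p11, p6, p7) → 20.1305
  f19: (p11, p1, p8) → 18.1076
  f20: (p11, p7, p8) → 14.0633
Σ area = 994.640

Euler characteristic 12−30+20 = 2 ✓


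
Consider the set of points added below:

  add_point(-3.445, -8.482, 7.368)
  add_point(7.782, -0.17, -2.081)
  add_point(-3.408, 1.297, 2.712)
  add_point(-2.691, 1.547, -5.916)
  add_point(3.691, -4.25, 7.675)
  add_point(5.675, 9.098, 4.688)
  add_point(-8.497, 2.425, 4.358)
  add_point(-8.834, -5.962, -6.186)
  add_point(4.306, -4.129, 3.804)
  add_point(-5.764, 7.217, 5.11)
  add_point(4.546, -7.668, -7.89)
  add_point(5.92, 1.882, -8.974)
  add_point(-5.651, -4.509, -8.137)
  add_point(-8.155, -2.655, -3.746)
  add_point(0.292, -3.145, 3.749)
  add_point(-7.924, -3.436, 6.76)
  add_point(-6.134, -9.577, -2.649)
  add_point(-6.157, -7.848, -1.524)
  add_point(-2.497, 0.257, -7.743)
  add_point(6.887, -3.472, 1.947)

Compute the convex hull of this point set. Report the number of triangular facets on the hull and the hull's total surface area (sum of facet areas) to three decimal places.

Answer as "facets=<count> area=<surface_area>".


facets=28 area=997.562

16 of the 20 inputs are extreme points: [0, 1, 3, 4, 5, 6, 7, 9, 10, 11, 12, 13, 15, 16, 18, 19].

Area of each hull facet:
  f1: (p11, p5, p1) → 41.6894
  f2: (p9, p4, p5) → 76.3197
  f3: (p9, p11, p5) → 89.5921
  f4: (p19, p5, p1) → 30.8243
  f5: (p19, p4, p5) → 42.3959
  f6: (p10, p12, p11) → 51.1817
  f7: (p10, p11, p1) → 33.9185
  f8: (p10, p19, p1) → 26.3959
  f9: (p10, p0, p16) → 61.8874
  f10: (p10, p16, p7) → 34.4969
  f11: (p10, p12, p7) → 16.4314
  f12: (p10, p19, p4) → 28.0615
  f13: (p10, p0, p4) → 65.9199
  f14: (p13, p6, p7) → 8.1950
  f15: (p13, p9, p6) → 22.1864
  f16: (p18, p12, p11) → 18.1554
  f17: (p18, p12, p7) → 8.1302
  f18: (p18, p13, p7) → 15.5399
  f19: (p15, p9, p6) → 12.6796
  f20: (p15, p6, p7) → 41.1952
  f21: (p15, p9, p4) → 63.7692
  f22: (p15, p0, p4) → 27.5987
  f23: (p15, p16, p7) → 32.4641
  f24: (p15, p0, p16) → 34.7592
  f25: (p3, p9, p11) → 50.6117
  f26: (p3, p18, p11) → 9.6798
  f27: (p3, p13, p9) → 45.3743
  f28: (p3, p18, p13) → 8.1089
Σ area = 997.562

Check V−E+F: 16 − 42 + 28 = 2.


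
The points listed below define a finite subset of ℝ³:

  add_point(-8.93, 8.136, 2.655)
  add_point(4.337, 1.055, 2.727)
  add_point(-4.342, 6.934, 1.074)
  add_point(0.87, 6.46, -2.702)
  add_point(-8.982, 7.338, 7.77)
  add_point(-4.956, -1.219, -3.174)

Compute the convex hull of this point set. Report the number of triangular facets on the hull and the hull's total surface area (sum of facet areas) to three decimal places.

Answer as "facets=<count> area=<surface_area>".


Points on the hull: [0, 1, 3, 4, 5] (5 of 6).

Per-facet area ½‖(b−a)×(c−a)‖:
  f1: (p5, p1, p4) → 77.8770
  f2: (p0, p5, p4) → 28.1551
  f3: (p3, p1, p4) → 59.8945
  f4: (p3, p0, p4) → 26.0406
  f5: (p3, p5, p1) → 39.4774
  f6: (p3, p0, p5) → 50.3490
Σ area = 281.794

Euler characteristic 5−9+6 = 2 ✓

facets=6 area=281.794


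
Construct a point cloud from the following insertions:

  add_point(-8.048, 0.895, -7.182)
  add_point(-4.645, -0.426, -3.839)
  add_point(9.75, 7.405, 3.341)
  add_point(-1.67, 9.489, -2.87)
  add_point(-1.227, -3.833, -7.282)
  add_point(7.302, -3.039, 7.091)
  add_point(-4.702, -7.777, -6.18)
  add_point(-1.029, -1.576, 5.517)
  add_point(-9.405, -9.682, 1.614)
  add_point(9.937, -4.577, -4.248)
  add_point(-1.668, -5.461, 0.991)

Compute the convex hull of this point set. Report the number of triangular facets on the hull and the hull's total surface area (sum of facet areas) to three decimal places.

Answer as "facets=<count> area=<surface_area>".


facets=14 area=879.309

Points on the hull: [0, 2, 3, 4, 5, 6, 7, 8, 9] (9 of 11).

Area of each hull facet:
  f1: (p5, p9, p8) → 109.4372
  f2: (p2, p3, p9) → 92.8350
  f3: (p2, p5, p9) → 64.6567
  f4: (p0, p3, p8) → 73.5547
  f5: (p7, p3, p8) → 81.4381
  f6: (p7, p5, p8) → 42.0729
  f7: (p7, p2, p3) → 81.6773
  f8: (p7, p2, p5) → 48.8830
  f9: (p6, p9, p8) → 63.5569
  f10: (p6, p0, p8) → 43.2608
  f11: (p4, p3, p9) → 81.3816
  f12: (p4, p0, p3) → 47.8678
  f13: (p4, p6, p9) → 26.5483
  f14: (p4, p6, p0) → 22.1385
Σ area = 879.309

Euler: V−E+F = 9−21+14 = 2.


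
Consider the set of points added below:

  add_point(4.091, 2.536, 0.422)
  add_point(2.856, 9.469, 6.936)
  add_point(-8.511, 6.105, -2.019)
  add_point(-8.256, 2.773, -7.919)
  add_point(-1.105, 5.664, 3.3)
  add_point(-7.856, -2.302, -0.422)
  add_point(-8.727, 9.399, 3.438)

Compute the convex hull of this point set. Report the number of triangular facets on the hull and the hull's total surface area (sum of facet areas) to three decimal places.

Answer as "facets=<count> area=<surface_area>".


facets=8 area=394.077

Points on the hull: [0, 1, 2, 3, 5, 6] (6 of 7).

Facet areas (half cross-product norm):
  f1: (p3, p5, p0) → 58.1398
  f2: (p1, p5, p6) → 74.6987
  f3: (p1, p5, p0) → 60.7544
  f4: (p1, p3, p6) → 77.6813
  f5: (p1, p3, p0) → 68.9828
  f6: (p2, p5, p6) → 25.6443
  f7: (p2, p3, p6) → 0.6315
  f8: (p2, p3, p5) → 27.5442
Σ area = 394.077

Euler: V−E+F = 6−12+8 = 2.


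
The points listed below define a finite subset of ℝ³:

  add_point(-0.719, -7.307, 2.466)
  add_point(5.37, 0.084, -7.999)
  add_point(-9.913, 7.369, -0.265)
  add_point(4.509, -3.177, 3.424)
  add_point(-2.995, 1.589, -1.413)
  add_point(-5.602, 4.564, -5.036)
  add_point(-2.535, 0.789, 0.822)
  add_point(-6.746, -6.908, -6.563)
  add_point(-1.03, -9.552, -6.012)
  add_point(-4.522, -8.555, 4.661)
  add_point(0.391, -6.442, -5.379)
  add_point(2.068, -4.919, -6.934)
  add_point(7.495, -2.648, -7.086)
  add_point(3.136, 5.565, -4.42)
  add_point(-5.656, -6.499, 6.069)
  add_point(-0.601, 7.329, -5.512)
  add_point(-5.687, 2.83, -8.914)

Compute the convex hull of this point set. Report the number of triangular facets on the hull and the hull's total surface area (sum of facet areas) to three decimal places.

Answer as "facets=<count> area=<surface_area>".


Hull vertices (12/17): indices [0, 1, 2, 3, 7, 8, 9, 12, 13, 14, 15, 16].

Facet areas (half cross-product norm):
  f1: (p3, p14, p2) → 86.6398
  f2: (p3, p8, p12) → 56.8017
  f3: (p15, p16, p2) → 37.8472
  f4: (p1, p8, p12) → 19.7087
  f5: (p1, p16, p8) → 63.6225
  f6: (p1, p15, p16) → 36.4925
  f7: (p7, p16, p8) → 30.0632
  f8: (p7, p14, p2) → 92.3087
  f9: (p7, p16, p2) → 52.7209
  f10: (p0, p3, p8) → 27.9619
  f11: (p13, p3, p12) → 49.6211
  f12: (p13, p1, p12) → 9.2502
  f13: (p13, p1, p15) → 12.9901
  f14: (p13, p3, p2) → 81.6682
  f15: (p13, p15, p2) → 17.5931
  f16: (p9, p7, p8) → 34.6426
  f17: (p9, p7, p14) → 15.0314
  f18: (p9, p0, p8) → 18.6477
  f19: (p9, p3, p14) → 14.4805
  f20: (p9, p0, p3) → 10.2246
Σ area = 768.317

Euler characteristic 12−30+20 = 2 ✓

facets=20 area=768.317


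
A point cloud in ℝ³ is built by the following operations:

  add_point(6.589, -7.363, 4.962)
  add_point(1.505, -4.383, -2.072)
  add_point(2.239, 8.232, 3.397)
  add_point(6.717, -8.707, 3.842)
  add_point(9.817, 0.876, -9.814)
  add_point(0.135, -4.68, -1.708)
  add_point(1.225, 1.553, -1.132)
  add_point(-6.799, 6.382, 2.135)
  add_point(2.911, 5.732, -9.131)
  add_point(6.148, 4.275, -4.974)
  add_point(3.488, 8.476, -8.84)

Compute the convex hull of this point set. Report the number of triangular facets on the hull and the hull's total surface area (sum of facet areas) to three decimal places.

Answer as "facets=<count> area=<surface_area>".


Extreme-point indices: [0, 2, 3, 4, 5, 7, 8, 10] — 8 of 11 on the boundary.

Area of each hull facet:
  f1: (p0, p3, p7) → 14.7290
  f2: (p0, p3, p4) → 14.8163
  f3: (p2, p0, p7) → 75.4721
  f4: (p2, p0, p4) → 122.0205
  f5: (p5, p3, p7) → 54.7528
  f6: (p5, p3, p4) → 65.5371
  f7: (p10, p2, p7) → 57.2486
  f8: (p10, p2, p4) → 60.4701
  f9: (p8, p5, p4) → 53.8293
  f10: (p8, p10, p4) → 10.9446
  f11: (p8, p5, p7) → 82.4154
  f12: (p8, p10, p7) → 20.9823
Σ area = 633.218

Euler: V−E+F = 8−18+12 = 2.

facets=12 area=633.218


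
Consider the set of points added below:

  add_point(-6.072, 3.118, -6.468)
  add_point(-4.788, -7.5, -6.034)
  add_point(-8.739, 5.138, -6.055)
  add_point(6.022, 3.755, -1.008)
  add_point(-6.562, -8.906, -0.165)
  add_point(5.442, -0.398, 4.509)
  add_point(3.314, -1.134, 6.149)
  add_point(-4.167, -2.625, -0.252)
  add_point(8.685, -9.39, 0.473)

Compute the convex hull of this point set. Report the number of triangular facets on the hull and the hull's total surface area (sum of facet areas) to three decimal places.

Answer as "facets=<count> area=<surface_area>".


facets=12 area=593.710

8 of the 9 inputs are extreme points: [0, 1, 2, 3, 4, 5, 6, 8].

Area of each hull facet:
  f1: (p4, p6, p2) → 105.1993
  f2: (p4, p6, p8) → 76.4141
  f3: (p3, p6, p2) → 71.0919
  f4: (p3, p0, p2) → 17.1834
  f5: (p1, p4, p8) → 46.6697
  f6: (p1, p3, p8) → 95.4725
  f7: (p1, p3, p0) → 70.8822
  f8: (p1, p0, p2) → 13.1557
  f9: (p1, p4, p2) → 41.2892
  f10: (p5, p6, p8) → 14.0338
  f11: (p5, p3, p8) → 35.3409
  f12: (p5, p3, p6) → 6.9769
Σ area = 593.710

Euler: V−E+F = 8−18+12 = 2.


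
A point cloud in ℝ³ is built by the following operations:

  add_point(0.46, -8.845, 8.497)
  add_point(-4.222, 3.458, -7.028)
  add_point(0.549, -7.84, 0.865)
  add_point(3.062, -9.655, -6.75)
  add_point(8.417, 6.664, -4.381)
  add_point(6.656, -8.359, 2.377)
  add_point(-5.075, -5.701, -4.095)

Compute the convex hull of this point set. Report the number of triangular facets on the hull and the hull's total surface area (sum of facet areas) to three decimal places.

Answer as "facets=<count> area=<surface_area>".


Points on the hull: [0, 1, 3, 4, 5, 6] (6 of 7).

Facet areas (half cross-product norm):
  f1: (p0, p3, p6) → 65.4200
  f2: (p1, p3, p6) → 44.2289
  f3: (p1, p3, p4) → 96.5275
  f4: (p1, p0, p6) → 60.9012
  f5: (p1, p0, p4) → 131.9519
  f6: (p5, p3, p4) → 79.9718
  f7: (p5, p0, p4) → 65.8267
  f8: (p5, p0, p3) → 39.8809
Σ area = 584.709

Euler characteristic 6−12+8 = 2 ✓

facets=8 area=584.709


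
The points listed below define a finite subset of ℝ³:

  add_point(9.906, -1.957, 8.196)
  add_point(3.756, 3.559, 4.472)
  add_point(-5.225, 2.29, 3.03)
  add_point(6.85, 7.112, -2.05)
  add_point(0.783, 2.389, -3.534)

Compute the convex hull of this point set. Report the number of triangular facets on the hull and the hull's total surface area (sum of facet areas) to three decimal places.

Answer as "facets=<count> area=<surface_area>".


facets=6 area=255.973

5 of the 5 inputs are extreme points: [0, 1, 2, 3, 4].

Area of each hull facet:
  f1: (p4, p0, p2) → 67.9552
  f2: (p4, p3, p2) → 32.0829
  f3: (p4, p3, p0) → 54.7046
  f4: (p1, p0, p2) → 31.8319
  f5: (p1, p3, p2) → 35.1287
  f6: (p1, p3, p0) → 34.2701
Σ area = 255.973

Euler characteristic 5−9+6 = 2 ✓


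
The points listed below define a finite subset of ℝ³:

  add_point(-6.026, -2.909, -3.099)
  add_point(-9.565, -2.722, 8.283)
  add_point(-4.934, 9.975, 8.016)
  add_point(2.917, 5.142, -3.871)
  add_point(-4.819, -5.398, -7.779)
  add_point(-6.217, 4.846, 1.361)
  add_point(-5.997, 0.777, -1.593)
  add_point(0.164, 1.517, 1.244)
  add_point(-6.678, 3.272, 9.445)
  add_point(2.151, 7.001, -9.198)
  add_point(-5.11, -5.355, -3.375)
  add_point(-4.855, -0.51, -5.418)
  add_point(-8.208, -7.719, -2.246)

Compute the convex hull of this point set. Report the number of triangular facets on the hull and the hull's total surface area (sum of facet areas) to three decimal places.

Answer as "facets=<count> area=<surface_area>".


facets=18 area=638.237

Extreme-point indices: [1, 2, 3, 4, 5, 7, 8, 9, 10, 11, 12] — 11 of 13 on the boundary.

Triangle areas on the boundary:
  f1: (p9, p2, p3) → 35.3598
  f2: (p4, p9, p3) → 38.6837
  f3: (p7, p2, p3) → 39.9935
  f4: (p7, p4, p3) → 42.3338
  f5: (p8, p2, p1) → 9.8042
  f6: (p8, p7, p1) → 36.5495
  f7: (p8, p7, p2) → 37.8079
  f8: (p12, p7, p1) → 66.9935
  f9: (p11, p4, p9) → 26.3232
  f10: (p11, p12, p4) → 18.6812
  f11: (p10, p7, p4) → 19.4463
  f12: (p10, p12, p4) → 8.4760
  f13: (p10, p12, p7) → 14.4682
  f14: (p5, p9, p2) → 52.6738
  f15: (p5, p11, p9) → 47.7957
  f16: (p5, p2, p1) → 45.8259
  f17: (p5, p11, p12) → 36.9050
  f18: (p5, p12, p1) → 60.1163
Σ area = 638.237

Euler characteristic 11−27+18 = 2 ✓


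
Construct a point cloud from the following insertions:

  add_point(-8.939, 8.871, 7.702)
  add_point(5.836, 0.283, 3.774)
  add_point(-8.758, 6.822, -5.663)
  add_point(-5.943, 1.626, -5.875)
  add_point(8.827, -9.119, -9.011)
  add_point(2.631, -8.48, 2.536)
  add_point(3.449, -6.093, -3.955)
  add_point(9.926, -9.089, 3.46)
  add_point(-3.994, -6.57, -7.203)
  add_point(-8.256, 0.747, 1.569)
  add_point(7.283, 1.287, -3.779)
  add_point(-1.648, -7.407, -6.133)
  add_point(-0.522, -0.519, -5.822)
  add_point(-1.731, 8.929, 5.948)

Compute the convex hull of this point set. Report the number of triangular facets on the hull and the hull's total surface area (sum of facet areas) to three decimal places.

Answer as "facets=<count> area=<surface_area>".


facets=18 area=977.701

11 of the 14 inputs are extreme points: [0, 1, 2, 4, 5, 7, 8, 9, 10, 11, 13].

Area of each hull facet:
  f1: (p13, p7, p0) → 67.1891
  f2: (p1, p13, p7) → 20.1155
  f3: (p5, p4, p7) → 45.1436
  f4: (p5, p9, p8) → 69.4587
  f5: (p5, p7, p0) → 65.1832
  f6: (p5, p9, p0) → 62.1443
  f7: (p2, p13, p0) → 48.6232
  f8: (p2, p9, p0) → 48.1725
  f9: (p2, p9, p8) → 57.0403
  f10: (p2, p8, p4) → 80.6123
  f11: (p11, p8, p4) → 9.5279
  f12: (p11, p5, p4) → 52.3715
  f13: (p11, p5, p8) → 8.4673
  f14: (p10, p2, p13) → 99.8424
  f15: (p10, p2, p4) → 93.5174
  f16: (p10, p1, p13) → 44.3721
  f17: (p10, p4, p7) → 66.2523
  f18: (p10, p1, p7) → 39.6676
Σ area = 977.701

Euler characteristic 11−27+18 = 2 ✓


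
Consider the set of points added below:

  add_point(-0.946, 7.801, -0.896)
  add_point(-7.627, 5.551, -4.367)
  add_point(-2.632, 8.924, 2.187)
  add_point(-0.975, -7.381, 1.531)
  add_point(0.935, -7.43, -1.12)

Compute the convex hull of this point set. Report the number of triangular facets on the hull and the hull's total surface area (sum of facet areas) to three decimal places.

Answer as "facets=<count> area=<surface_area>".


facets=6 area=220.687

Extreme-point indices: [0, 1, 2, 3, 4] — 5 of 5 on the boundary.

Area of each hull facet:
  f1: (p0, p4, p1) → 59.2458
  f2: (p0, p2, p1) → 14.4605
  f3: (p0, p2, p4) → 26.2974
  f4: (p3, p4, p1) → 25.6149
  f5: (p3, p2, p1) → 68.4218
  f6: (p3, p2, p4) → 26.6470
Σ area = 220.687

Euler: V−E+F = 5−9+6 = 2.


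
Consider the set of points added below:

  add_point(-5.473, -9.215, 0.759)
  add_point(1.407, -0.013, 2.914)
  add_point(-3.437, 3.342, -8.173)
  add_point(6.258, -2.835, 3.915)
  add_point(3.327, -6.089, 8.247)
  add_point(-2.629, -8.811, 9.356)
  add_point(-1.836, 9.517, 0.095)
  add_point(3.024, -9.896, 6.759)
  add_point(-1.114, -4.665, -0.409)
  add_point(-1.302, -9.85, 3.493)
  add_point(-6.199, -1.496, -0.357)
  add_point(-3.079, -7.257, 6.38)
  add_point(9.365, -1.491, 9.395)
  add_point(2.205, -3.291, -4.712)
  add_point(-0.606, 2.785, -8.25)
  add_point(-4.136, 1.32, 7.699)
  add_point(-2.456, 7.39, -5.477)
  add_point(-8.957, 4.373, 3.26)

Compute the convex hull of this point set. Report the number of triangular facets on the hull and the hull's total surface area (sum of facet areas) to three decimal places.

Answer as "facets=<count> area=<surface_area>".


Hull vertices (13/18): indices [0, 2, 3, 5, 6, 7, 9, 12, 13, 14, 15, 16, 17].

Triangle areas on the boundary:
  f1: (p5, p7, p12) → 32.7965
  f2: (p5, p0, p17) → 64.0096
  f3: (p3, p7, p12) → 26.5636
  f4: (p2, p0, p17) → 85.3184
  f5: (p13, p3, p7) → 39.2478
  f6: (p13, p2, p14) → 9.4223
  f7: (p13, p2, p0) → 51.6329
  f8: (p13, p14, p12) → 52.5423
  f9: (p13, p3, p12) → 5.4790
  f10: (p15, p5, p17) → 29.7991
  f11: (p15, p5, p12) → 67.2997
  f12: (p15, p6, p17) → 33.6752
  f13: (p15, p6, p12) → 79.2646
  f14: (p16, p14, p12) → 58.6294
  f15: (p16, p6, p12) → 51.7886
  f16: (p16, p2, p14) → 7.1585
  f17: (p16, p6, p17) → 27.9717
  f18: (p16, p2, p17) → 27.9238
  f19: (p9, p13, p7) → 29.4165
  f20: (p9, p13, p0) → 27.1869
  f21: (p9, p5, p7) → 15.1245
  f22: (p9, p5, p0) → 14.5250
Σ area = 836.776

Euler: V−E+F = 13−33+22 = 2.

facets=22 area=836.776
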